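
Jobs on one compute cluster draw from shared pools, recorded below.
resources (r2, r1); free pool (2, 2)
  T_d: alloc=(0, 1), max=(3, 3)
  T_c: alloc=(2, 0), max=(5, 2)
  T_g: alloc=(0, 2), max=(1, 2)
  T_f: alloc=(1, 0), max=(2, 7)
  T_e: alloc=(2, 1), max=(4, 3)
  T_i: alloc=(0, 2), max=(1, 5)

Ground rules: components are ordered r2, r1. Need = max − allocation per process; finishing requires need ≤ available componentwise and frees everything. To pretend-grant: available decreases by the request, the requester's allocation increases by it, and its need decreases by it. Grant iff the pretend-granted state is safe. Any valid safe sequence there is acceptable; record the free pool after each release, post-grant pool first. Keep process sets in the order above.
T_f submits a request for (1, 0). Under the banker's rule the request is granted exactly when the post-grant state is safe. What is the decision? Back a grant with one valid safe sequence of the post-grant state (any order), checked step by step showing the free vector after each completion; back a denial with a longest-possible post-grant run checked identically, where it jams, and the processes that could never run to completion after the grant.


DENY — the pretend-granted state is unsafe.
Key observation: after T_g, T_i the pool peaks at (1, 6), and each blocked process is short somewhere: T_d on r2; T_c on r2; T_f on r1; T_e on r2.
On the post-grant state, T_g, T_i is a maximal run — nothing extends it. Check, step by step:
  pool = (1, 2)
  run T_g (needs (1, 0), free (1, 2)); after release of (0, 2) the pool is (1, 4)
  run T_i (needs (1, 3), free (1, 4)); after release of (0, 2) the pool is (1, 6)
  T_d still needs (3, 2) but only (1, 6) is free — short on r2
  T_c still needs (3, 2) but only (1, 6) is free — short on r2
  T_f still needs (0, 7) but only (1, 6) is free — short on r1
  T_e still needs (2, 2) but only (1, 6) is free — short on r2
Processes that could never finish after the grant: T_d, T_c, T_f and T_e.


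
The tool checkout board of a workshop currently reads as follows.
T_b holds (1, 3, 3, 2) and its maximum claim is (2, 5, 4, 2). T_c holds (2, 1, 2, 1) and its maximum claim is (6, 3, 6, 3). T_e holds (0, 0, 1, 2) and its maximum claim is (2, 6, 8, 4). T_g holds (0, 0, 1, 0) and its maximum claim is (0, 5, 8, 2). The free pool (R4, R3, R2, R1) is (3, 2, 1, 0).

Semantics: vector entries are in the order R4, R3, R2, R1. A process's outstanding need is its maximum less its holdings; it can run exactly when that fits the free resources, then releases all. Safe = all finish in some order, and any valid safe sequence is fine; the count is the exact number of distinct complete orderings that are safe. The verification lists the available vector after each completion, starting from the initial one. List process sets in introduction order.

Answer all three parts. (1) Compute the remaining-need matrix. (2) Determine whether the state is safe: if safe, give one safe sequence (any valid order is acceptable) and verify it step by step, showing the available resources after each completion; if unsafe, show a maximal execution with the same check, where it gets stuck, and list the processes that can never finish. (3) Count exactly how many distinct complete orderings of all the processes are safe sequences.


(1) Remaining need (order R4, R3, R2, R1):
  T_b: (1, 2, 1, 0)
  T_c: (4, 2, 4, 2)
  T_e: (2, 6, 7, 2)
  T_g: (0, 5, 7, 2)
(2) The state is UNSAFE.
Key observation: after T_b, T_c complete, (6, 6, 6, 3) is the best the pool ever gets, yet each leftover process wants more R2.
Going as far as possible: T_b, T_c; after that, nothing fits. Check, step by step:
  pool = (3, 2, 1, 0)
  T_b: need (1, 2, 1, 0) fits (3, 2, 1, 0); releases (1, 3, 3, 2), pool now (4, 5, 4, 2)
  T_c: need (4, 2, 4, 2) fits (4, 5, 4, 2); releases (2, 1, 2, 1), pool now (6, 6, 6, 3)
  T_e still needs (2, 6, 7, 2) but only (6, 6, 6, 3) is free — short on R2
  T_g still needs (0, 5, 7, 2) but only (6, 6, 6, 3) is free — short on R2
Processes that can never finish: T_e and T_g.
(3) Exactly 0 of the possible complete orderings are safe sequences.


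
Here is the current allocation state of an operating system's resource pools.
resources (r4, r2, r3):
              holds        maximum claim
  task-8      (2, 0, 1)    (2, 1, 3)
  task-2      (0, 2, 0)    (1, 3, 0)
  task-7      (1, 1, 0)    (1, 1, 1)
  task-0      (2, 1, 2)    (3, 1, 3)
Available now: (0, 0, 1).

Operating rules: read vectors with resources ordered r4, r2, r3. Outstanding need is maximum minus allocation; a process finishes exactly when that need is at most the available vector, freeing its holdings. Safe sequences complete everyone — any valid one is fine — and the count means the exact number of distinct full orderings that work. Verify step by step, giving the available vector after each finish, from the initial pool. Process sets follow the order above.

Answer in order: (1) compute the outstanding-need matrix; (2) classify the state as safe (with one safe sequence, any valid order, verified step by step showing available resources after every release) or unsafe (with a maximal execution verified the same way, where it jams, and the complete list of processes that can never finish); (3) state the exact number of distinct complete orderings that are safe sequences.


(1) Need matrix, components ordered r4, r2, r3:
  task-8: (0, 1, 2)
  task-2: (1, 1, 0)
  task-7: (0, 0, 1)
  task-0: (1, 0, 1)
(2) SAFE. One safe sequence: task-7, task-2, task-0, task-8.
Key observation: the order's first zero-slack moment is task-7 ((0, 0, 1) needed, (0, 0, 1) free — a requested resource with nothing to spare).
Step-by-step check:
  pool = (0, 0, 1)
  task-7 needs (0, 0, 1) <= (0, 0, 1) -> finishes; pool += (1, 1, 0) = (1, 1, 1)
  task-2 needs (1, 1, 0) <= (1, 1, 1) -> finishes; pool += (0, 2, 0) = (1, 3, 1)
  task-0 needs (1, 0, 1) <= (1, 3, 1) -> finishes; pool += (2, 1, 2) = (3, 4, 3)
  task-8 needs (0, 1, 2) <= (3, 4, 3) -> finishes; pool += (2, 0, 1) = (5, 4, 4)
(3) The exact count: 3 of the possible complete orderings are safe sequences.


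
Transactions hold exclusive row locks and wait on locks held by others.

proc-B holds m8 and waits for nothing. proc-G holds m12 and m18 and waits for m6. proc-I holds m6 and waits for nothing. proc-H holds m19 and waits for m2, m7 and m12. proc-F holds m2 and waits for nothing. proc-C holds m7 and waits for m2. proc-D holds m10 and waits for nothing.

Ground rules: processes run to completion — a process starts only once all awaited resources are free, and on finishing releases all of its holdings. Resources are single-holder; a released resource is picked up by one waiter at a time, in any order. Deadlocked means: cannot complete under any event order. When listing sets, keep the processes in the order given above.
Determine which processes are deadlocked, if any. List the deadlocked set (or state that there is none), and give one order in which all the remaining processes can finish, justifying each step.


No process is deadlocked.
Key observation: every chain of waits terminates; starting from the processes that wait on nothing, all the rest unlock in turn.
The rest can finish in the order proc-D, proc-F, proc-I, proc-G, proc-B, proc-C, proc-H.
Walking it through:
  run proc-D (it waits on nothing); releases m10
  run proc-F (it waits on nothing); releases m2
  run proc-I (it waits on nothing); releases m6
  run proc-G (all its waits — m6 — are resolved); releases m12 and m18
  run proc-B (it waits on nothing); releases m8
  run proc-C (all its waits — m2 — are resolved); releases m7
  run proc-H (all its waits — m2, m7 and m12 — are resolved); releases m19


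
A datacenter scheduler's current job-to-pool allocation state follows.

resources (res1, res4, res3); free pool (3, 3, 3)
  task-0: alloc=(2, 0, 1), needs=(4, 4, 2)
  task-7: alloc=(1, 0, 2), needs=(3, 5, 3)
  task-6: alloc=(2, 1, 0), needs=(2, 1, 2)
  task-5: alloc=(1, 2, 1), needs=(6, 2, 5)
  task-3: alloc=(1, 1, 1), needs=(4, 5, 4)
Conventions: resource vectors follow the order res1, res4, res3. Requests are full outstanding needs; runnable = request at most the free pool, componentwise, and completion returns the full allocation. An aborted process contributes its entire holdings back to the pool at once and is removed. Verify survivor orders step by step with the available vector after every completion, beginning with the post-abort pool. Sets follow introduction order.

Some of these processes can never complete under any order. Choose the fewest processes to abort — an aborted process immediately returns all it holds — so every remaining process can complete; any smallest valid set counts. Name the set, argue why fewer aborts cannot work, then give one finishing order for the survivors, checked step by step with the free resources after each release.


Minimum abort set: task-7.
Key observation: before aborting task-7, task-5 was permanently blocked — no order could ever run it; afterwards it completes at step 2.
Minimality: the empty abort set fails — the state is deadlocked as it stands.
One survivor order: task-6, task-5, task-0, task-3. Step-by-step check (post-abort pool first):
  pool = (4, 3, 5)
  run task-6 (needs (2, 1, 2), free (4, 3, 5)); after release of (2, 1, 0) the pool is (6, 4, 5)
  run task-5 (needs (6, 2, 5), free (6, 4, 5)); after release of (1, 2, 1) the pool is (7, 6, 6)
  run task-0 (needs (4, 4, 2), free (7, 6, 6)); after release of (2, 0, 1) the pool is (9, 6, 7)
  run task-3 (needs (4, 5, 4), free (9, 6, 7)); after release of (1, 1, 1) the pool is (10, 7, 8)


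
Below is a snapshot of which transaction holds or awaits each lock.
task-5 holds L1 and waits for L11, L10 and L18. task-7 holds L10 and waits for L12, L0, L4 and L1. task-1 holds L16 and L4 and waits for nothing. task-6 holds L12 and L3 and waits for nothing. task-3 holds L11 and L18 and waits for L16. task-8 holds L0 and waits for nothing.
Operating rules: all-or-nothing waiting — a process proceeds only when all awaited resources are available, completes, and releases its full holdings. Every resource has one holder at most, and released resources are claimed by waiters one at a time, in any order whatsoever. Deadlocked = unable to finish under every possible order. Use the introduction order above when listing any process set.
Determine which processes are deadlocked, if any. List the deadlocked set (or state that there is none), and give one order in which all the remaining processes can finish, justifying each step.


Deadlocked set: task-5 and task-7.
Key observation: along task-5 -> task-7 -> task-5, each member waits on what the next one holds — a deadlock; no other process is dragged down with it.
A valid finishing order for the others: task-6, task-8, task-1, task-3.
Check, step by step:
  task-6 waits on nothing -> runs at once and releases L12 and L3
  task-8 waits on nothing -> runs at once and releases L0
  task-1 waits on nothing -> runs at once and releases L16 and L4
  run task-3 (all its waits — L16 — are resolved); releases L11 and L18


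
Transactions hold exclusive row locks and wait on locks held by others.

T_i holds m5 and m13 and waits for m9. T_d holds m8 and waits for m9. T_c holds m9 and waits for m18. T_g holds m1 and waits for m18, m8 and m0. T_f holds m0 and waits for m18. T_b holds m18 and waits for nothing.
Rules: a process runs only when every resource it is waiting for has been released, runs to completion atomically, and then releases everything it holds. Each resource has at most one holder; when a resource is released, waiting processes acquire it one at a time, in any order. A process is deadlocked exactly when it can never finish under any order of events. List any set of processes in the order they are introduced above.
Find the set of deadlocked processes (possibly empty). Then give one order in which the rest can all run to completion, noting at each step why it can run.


The deadlocked set is empty.
Key observation: the wait relation is loop-free; peeling off processes with no waits unwinds the whole state.
A valid finishing order for the others: T_b, T_c, T_f, T_i, T_d, T_g.
Step-by-step check:
  T_b: no waits; runs immediately, freeing m18
  T_c: everything it awaited (m18) is free; runs, freeing m9
  T_f: everything it awaited (m18) is free; runs, freeing m0
  T_i: everything it awaited (m9) is free; runs, freeing m5 and m13
  T_d: everything it awaited (m9) is free; runs, freeing m8
  T_g: everything it awaited (m18, m8 and m0) is free; runs, freeing m1


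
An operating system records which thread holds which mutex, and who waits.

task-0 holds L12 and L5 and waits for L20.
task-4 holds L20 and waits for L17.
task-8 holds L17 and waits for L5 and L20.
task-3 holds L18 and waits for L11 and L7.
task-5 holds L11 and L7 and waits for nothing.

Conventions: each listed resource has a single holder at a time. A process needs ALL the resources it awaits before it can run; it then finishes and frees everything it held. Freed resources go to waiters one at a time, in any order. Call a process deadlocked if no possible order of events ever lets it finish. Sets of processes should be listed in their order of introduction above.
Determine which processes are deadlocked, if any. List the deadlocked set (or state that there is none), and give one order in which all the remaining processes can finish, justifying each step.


Deadlocked set: task-0, task-4 and task-8.
Key observation: the wait chain closes on itself along task-0 -> task-4 -> task-8 -> task-0; no other process is dragged down with it.
One completion order for the rest: task-5, task-3.
Step-by-step check:
  task-5 waits on nothing -> runs at once and releases L11 and L7
  task-3 waits on L11 and L7 — all released -> runs and releases L18


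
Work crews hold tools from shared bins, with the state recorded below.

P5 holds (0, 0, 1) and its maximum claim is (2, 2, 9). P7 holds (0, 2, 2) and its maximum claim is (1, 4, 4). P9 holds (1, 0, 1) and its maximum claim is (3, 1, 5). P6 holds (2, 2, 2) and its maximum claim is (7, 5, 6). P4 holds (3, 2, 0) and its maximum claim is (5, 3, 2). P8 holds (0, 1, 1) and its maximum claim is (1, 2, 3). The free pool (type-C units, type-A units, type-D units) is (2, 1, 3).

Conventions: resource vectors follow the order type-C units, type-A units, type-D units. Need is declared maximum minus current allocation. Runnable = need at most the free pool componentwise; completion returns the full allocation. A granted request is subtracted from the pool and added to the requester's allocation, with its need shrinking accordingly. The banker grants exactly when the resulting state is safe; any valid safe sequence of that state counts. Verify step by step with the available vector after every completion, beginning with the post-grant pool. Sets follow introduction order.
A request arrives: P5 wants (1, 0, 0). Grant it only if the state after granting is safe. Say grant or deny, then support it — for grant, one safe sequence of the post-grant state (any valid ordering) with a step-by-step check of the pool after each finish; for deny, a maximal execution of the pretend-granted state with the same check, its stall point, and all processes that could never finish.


DENY. Granting would leave the state unsafe.
Key observation: after P8, P7 the pool peaks at (1, 4, 6), and each blocked process is short somewhere: P5 on type-D units; P9 on type-C units; P6 on type-C units; P4 on type-C units.
On the post-grant state, P8, P7 is a maximal run — nothing extends it. Verifying each step:
  pool = (1, 1, 3)
  run P8 (needs (1, 1, 2), free (1, 1, 3)); after release of (0, 1, 1) the pool is (1, 2, 4)
  run P7 (needs (1, 2, 2), free (1, 2, 4)); after release of (0, 2, 2) the pool is (1, 4, 6)
  blocked: P5 wants (1, 2, 8), pool (1, 4, 6) — not enough type-D units
  blocked: P9 wants (2, 1, 4), pool (1, 4, 6) — not enough type-C units
  blocked: P6 wants (5, 3, 4), pool (1, 4, 6) — not enough type-C units
  blocked: P4 wants (2, 1, 2), pool (1, 4, 6) — not enough type-C units
Post-grant, the permanently blocked set is P5, P9, P6 and P4.


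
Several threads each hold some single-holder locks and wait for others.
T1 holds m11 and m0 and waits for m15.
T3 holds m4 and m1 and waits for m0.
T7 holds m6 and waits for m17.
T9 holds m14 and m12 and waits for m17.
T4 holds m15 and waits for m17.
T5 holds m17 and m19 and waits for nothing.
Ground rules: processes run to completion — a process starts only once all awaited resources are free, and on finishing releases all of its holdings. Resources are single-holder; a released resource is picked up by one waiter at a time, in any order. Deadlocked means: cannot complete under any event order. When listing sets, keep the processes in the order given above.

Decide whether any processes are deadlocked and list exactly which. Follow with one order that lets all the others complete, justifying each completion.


No process is deadlocked.
Key observation: there is no circular wait here — follow any chain and it reaches a process that is free to run now.
The rest can finish in the order T5, T4, T9, T1, T7, T3.
Step-by-step check:
  T5: no waits; runs immediately, freeing m17 and m19
  run T4 (all its waits — m17 — are resolved); releases m15
  run T9 (all its waits — m17 — are resolved); releases m14 and m12
  run T1 (all its waits — m15 — are resolved); releases m11 and m0
  run T7 (all its waits — m17 — are resolved); releases m6
  run T3 (all its waits — m0 — are resolved); releases m4 and m1


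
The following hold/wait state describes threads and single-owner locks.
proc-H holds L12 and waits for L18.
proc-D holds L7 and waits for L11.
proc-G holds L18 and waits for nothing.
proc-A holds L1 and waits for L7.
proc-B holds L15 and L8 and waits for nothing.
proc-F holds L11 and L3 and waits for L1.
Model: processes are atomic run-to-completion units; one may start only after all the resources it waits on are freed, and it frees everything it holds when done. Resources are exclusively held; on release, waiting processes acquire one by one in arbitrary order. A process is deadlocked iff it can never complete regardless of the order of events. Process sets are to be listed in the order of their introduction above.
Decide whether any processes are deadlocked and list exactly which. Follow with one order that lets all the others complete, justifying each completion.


Deadlocked: proc-D, proc-A and proc-F.
Key observation: nobody on the ring proc-D -> proc-F -> proc-A -> proc-D can start until another member finishes, which never happens; no other process is dragged down with it.
One completion order for the rest: proc-G, proc-H, proc-B.
Verifying each step:
  proc-G waits on nothing -> runs at once and releases L18
  proc-H: everything it awaited (L18) is free; runs, freeing L12
  proc-B waits on nothing -> runs at once and releases L15 and L8


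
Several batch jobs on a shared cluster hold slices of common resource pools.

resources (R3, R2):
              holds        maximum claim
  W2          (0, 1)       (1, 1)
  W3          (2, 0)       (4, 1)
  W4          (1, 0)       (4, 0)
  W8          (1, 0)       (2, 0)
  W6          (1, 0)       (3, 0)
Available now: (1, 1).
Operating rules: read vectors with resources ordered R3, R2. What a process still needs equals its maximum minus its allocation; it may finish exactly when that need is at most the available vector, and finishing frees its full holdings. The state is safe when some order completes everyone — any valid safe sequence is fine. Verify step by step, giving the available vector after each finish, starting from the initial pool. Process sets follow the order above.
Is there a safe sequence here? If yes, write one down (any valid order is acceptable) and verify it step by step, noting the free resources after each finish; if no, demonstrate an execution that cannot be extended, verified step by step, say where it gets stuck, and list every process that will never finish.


SAFE — a valid safe sequence is W8, W3, W6, W2, W4.
Key observation: W8 marks the first exact bind of the order: its need (1, 0) fits the free (1, 1) with zero slack on a requested resource.
Step-by-step check:
  pool = (1, 1)
  W8: need (1, 0) fits (1, 1); releases (1, 0), pool now (2, 1)
  W3: need (2, 1) fits (2, 1); releases (2, 0), pool now (4, 1)
  W6: need (2, 0) fits (4, 1); releases (1, 0), pool now (5, 1)
  W2: need (1, 0) fits (5, 1); releases (0, 1), pool now (5, 2)
  W4: need (3, 0) fits (5, 2); releases (1, 0), pool now (6, 2)


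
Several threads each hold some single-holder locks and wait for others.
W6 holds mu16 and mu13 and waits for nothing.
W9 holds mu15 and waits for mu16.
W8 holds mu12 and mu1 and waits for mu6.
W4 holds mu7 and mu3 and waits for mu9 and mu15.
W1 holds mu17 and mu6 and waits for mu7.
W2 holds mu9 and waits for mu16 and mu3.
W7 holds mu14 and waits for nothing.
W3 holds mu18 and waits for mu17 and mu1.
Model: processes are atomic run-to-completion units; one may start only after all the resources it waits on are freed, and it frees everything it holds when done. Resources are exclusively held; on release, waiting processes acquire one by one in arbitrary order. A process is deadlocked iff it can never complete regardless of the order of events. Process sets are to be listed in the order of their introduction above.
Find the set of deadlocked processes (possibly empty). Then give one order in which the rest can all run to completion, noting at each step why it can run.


The deadlocked set is W8, W4, W1, W2 and W3.
Key observation: the wait chain closes on itself along W4 -> W2 -> W4; W8, W1 and W3 wait into the deadlock from upstream.
The rest can finish in the order W7, W6, W9.
Walking it through:
  run W7 (it waits on nothing); releases mu14
  run W6 (it waits on nothing); releases mu16 and mu13
  run W9 (all its waits — mu16 — are resolved); releases mu15


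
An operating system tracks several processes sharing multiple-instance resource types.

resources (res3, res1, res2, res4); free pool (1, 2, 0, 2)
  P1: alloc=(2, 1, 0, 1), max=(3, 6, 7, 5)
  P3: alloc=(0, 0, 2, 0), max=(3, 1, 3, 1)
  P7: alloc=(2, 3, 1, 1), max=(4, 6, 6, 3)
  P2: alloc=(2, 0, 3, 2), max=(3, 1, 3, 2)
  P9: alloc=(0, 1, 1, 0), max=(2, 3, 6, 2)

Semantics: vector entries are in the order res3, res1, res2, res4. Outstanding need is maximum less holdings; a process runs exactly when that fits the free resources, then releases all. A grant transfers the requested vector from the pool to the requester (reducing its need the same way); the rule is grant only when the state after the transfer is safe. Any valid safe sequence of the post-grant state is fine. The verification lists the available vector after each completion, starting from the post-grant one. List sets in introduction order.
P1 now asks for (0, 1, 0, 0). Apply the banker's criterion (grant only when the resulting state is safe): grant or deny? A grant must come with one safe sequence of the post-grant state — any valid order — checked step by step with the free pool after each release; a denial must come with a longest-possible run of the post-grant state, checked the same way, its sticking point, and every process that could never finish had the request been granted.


DENY: after the grant no complete ordering would exist.
Key observation: once P2, P3 finish, the pool peaks at (3, 1, 5, 4) — and every remaining process still needs more res1 than that.
On the post-grant state, P2, P3 is a maximal run — nothing extends it. Step-by-step check:
  pool = (1, 1, 0, 2)
  run P2 (needs (1, 1, 0, 0), free (1, 1, 0, 2)); after release of (2, 0, 3, 2) the pool is (3, 1, 3, 4)
  run P3 (needs (3, 1, 1, 1), free (3, 1, 3, 4)); after release of (0, 0, 2, 0) the pool is (3, 1, 5, 4)
  blocked: P1 wants (1, 4, 7, 4), pool (3, 1, 5, 4) — not enough res1 and res2
  blocked: P7 wants (2, 3, 5, 2), pool (3, 1, 5, 4) — not enough res1
  blocked: P9 wants (2, 2, 5, 2), pool (3, 1, 5, 4) — not enough res1
Processes that could never finish after the grant: P1, P7 and P9.


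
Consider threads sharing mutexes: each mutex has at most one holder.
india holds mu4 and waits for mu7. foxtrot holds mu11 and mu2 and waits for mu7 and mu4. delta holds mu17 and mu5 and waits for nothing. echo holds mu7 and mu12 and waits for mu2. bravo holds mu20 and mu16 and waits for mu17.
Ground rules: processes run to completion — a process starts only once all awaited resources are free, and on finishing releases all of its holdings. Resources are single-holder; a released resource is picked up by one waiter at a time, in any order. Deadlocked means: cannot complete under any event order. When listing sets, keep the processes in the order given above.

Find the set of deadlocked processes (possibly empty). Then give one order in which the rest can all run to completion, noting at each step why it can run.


Deadlocked set: india, foxtrot and echo.
Key observation: the cycle india -> echo -> foxtrot -> india can never break — each member waits on the next; no other process is dragged down with it.
One completion order for the rest: delta, bravo.
Check, step by step:
  run delta (it waits on nothing); releases mu17 and mu5
  run bravo (all its waits — mu17 — are resolved); releases mu20 and mu16


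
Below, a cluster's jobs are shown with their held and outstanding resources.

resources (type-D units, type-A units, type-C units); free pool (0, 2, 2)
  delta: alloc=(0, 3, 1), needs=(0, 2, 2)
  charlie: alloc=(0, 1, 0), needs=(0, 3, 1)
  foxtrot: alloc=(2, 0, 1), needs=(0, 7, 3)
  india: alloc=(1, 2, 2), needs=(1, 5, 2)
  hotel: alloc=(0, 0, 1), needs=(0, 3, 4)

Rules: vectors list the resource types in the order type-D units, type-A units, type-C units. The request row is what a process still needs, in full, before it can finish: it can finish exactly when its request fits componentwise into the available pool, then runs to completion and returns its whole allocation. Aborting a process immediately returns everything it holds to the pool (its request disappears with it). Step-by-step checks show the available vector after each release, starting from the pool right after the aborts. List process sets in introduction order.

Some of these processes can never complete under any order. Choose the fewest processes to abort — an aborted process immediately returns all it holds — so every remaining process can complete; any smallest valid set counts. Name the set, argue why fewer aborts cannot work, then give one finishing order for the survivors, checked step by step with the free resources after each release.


The answer: abort foxtrot.
Key observation: the returned (2, 0, 1) from foxtrot is what brings india — unrunnable before, under any order — into play at step 3.
No smaller set exists: with zero aborts the deadlock remains.
Survivors finish in the order: delta, charlie, india, hotel. Verifying each step (pool after the aborts first):
  pool = (2, 2, 3)
  run delta (needs (0, 2, 2), free (2, 2, 3)); after release of (0, 3, 1) the pool is (2, 5, 4)
  run charlie (needs (0, 3, 1), free (2, 5, 4)); after release of (0, 1, 0) the pool is (2, 6, 4)
  run india (needs (1, 5, 2), free (2, 6, 4)); after release of (1, 2, 2) the pool is (3, 8, 6)
  run hotel (needs (0, 3, 4), free (3, 8, 6)); after release of (0, 0, 1) the pool is (3, 8, 7)


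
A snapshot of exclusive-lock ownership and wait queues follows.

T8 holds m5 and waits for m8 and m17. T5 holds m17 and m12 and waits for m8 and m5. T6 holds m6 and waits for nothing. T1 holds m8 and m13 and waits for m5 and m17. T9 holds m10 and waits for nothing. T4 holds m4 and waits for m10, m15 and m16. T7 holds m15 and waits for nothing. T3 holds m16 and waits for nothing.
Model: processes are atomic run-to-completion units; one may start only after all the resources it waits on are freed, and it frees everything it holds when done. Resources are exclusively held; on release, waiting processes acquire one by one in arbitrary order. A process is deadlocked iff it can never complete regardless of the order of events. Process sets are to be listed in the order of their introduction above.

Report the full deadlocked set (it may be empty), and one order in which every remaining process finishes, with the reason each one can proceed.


The deadlocked set is T8, T5 and T1.
Key observation: the wait chain closes on itself along T8 -> T5 -> T8; T1 is caught in further circular waits.
One completion order for the rest: T6, T9, T3, T7, T4.
Step-by-step check:
  T6 waits on nothing -> runs at once and releases m6
  T9 waits on nothing -> runs at once and releases m10
  T3 waits on nothing -> runs at once and releases m16
  T7 waits on nothing -> runs at once and releases m15
  T4 waits on m10, m15 and m16 — all released -> runs and releases m4


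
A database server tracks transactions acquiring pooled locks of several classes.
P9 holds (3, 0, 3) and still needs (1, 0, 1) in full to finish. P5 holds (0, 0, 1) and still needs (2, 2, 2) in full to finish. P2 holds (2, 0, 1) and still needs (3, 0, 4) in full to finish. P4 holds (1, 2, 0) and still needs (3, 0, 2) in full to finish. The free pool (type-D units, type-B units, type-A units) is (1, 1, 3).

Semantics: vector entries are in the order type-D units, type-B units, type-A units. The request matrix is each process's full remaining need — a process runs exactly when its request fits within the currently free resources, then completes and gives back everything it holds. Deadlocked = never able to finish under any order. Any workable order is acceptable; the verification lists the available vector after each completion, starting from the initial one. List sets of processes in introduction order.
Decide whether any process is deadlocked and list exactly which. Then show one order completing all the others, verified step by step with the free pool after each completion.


The deadlocked set is empty.
Key observation: no deadlock: P9 fits now, and the freed resources carry the rest through.
One completion order for the rest: P9, P2, P4, P5. Check, step by step:
  pool = (1, 1, 3)
  P9 needs (1, 0, 1) <= (1, 1, 3) -> finishes; pool += (3, 0, 3) = (4, 1, 6)
  P2 needs (3, 0, 4) <= (4, 1, 6) -> finishes; pool += (2, 0, 1) = (6, 1, 7)
  P4 needs (3, 0, 2) <= (6, 1, 7) -> finishes; pool += (1, 2, 0) = (7, 3, 7)
  P5 needs (2, 2, 2) <= (7, 3, 7) -> finishes; pool += (0, 0, 1) = (7, 3, 8)


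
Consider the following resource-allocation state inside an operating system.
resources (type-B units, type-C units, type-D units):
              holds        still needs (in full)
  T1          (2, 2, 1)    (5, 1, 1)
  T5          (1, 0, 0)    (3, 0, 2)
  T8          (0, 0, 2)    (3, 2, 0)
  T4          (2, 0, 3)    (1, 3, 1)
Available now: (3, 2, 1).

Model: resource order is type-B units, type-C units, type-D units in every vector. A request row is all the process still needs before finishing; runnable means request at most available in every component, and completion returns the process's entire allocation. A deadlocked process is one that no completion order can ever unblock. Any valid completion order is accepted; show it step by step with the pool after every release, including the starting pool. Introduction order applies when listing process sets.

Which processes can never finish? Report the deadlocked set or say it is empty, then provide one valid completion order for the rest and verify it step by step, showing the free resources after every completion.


Deadlocked set: T1 and T4.
Key observation: after T8, T5 the pool peaks at (4, 2, 3), and each blocked process is short somewhere: T1 on type-B units; T4 on type-C units.
One completion order for the rest: T8, T5. Verifying each step:
  pool = (3, 2, 1)
  T8 needs (3, 2, 0) <= (3, 2, 1) -> finishes; pool += (0, 0, 2) = (3, 2, 3)
  T5 needs (3, 0, 2) <= (3, 2, 3) -> finishes; pool += (1, 0, 0) = (4, 2, 3)
None of the blocked processes ever fits:
  T1 still needs (5, 1, 1) but only (4, 2, 3) is free — short on type-B units
  T4 still needs (1, 3, 1) but only (4, 2, 3) is free — short on type-C units


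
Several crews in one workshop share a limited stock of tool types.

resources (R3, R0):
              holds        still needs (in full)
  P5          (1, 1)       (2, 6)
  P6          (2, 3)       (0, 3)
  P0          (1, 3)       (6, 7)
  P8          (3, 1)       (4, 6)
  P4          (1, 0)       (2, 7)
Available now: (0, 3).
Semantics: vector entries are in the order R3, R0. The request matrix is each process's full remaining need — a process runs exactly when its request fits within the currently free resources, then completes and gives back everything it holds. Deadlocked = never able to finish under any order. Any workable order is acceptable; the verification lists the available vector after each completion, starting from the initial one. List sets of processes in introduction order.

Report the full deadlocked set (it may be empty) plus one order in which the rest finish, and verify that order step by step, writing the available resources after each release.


The deadlocked set is empty.
Key observation: no deadlock: P6 fits now, and the freed resources carry the rest through.
A valid finishing order for the others: P6, P5, P4, P8, P0. Step-by-step check:
  pool = (0, 3)
  P6 needs (0, 3) <= (0, 3) -> finishes; pool += (2, 3) = (2, 6)
  P5 needs (2, 6) <= (2, 6) -> finishes; pool += (1, 1) = (3, 7)
  P4 needs (2, 7) <= (3, 7) -> finishes; pool += (1, 0) = (4, 7)
  P8 needs (4, 6) <= (4, 7) -> finishes; pool += (3, 1) = (7, 8)
  P0 needs (6, 7) <= (7, 8) -> finishes; pool += (1, 3) = (8, 11)


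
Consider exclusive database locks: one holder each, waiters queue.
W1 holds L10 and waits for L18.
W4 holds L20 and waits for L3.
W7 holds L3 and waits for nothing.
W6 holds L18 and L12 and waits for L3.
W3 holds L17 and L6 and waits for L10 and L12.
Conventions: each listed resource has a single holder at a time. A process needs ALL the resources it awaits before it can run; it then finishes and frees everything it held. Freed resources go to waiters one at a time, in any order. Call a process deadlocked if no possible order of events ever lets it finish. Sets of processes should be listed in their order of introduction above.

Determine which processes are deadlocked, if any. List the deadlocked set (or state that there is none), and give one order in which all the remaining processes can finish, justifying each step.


The deadlocked set is empty.
Key observation: although several processes wait, no cycle exists — each chain bottoms out at a free runner.
One completion order for the rest: W7, W6, W1, W4, W3.
Verifying each step:
  run W7 (it waits on nothing); releases L3
  W6 waits on L3 — all released -> runs and releases L18 and L12
  W1 waits on L18 — all released -> runs and releases L10
  W4 waits on L3 — all released -> runs and releases L20
  W3 waits on L10 and L12 — all released -> runs and releases L17 and L6


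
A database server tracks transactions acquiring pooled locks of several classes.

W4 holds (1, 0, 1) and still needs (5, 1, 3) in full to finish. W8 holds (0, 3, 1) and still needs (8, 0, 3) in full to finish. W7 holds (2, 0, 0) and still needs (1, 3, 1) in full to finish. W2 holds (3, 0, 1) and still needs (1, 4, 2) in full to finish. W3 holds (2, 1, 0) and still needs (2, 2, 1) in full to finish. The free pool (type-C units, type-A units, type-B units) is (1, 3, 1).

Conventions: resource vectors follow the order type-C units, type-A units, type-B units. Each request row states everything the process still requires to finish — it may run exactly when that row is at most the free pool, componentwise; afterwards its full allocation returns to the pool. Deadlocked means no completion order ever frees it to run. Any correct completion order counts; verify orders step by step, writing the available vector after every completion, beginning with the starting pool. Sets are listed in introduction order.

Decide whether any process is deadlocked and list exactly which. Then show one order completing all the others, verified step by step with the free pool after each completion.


The deadlocked set is W4, W8 and W2.
Key observation: type-B units is the bottleneck — with W7, W3 done the pool holds (5, 4, 1), short of every remaining need.
The rest can finish in the order W7, W3. Walking it through:
  pool = (1, 3, 1)
  run W7 (needs (1, 3, 1), free (1, 3, 1)); after release of (2, 0, 0) the pool is (3, 3, 1)
  run W3 (needs (2, 2, 1), free (3, 3, 1)); after release of (2, 1, 0) the pool is (5, 4, 1)
The blocked processes can never fit:
  W4 still needs (5, 1, 3) but only (5, 4, 1) is free — short on type-B units
  W8 still needs (8, 0, 3) but only (5, 4, 1) is free — short on type-C units and type-B units
  W2 still needs (1, 4, 2) but only (5, 4, 1) is free — short on type-B units


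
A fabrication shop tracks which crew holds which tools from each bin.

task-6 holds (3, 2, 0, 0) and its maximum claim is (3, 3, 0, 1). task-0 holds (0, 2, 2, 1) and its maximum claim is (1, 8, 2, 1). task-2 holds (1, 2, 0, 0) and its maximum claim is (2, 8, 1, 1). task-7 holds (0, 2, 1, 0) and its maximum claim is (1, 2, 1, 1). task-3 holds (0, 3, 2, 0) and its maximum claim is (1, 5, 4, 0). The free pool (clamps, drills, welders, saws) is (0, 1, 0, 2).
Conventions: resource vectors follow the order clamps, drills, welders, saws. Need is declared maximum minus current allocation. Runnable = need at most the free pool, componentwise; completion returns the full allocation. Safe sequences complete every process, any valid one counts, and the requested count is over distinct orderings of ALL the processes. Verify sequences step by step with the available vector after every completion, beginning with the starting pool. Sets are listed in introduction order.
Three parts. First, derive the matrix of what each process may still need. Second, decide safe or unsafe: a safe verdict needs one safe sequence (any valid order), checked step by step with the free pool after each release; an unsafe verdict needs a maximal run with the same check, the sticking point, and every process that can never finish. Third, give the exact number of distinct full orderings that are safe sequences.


(1) Need matrix, components ordered clamps, drills, welders, saws:
  task-6: (0, 1, 0, 1)
  task-0: (1, 6, 0, 0)
  task-2: (1, 6, 1, 1)
  task-7: (1, 0, 0, 1)
  task-3: (1, 2, 2, 0)
(2) UNSAFE.
Key observation: after task-6, task-7 the pool peaks at (3, 5, 1, 2), and each blocked process is short somewhere: task-0 on drills; task-2 on drills; task-3 on welders.
Going as far as possible: task-6, task-7; after that, nothing fits. Walking it through:
  pool = (0, 1, 0, 2)
  task-6: need (0, 1, 0, 1) fits (0, 1, 0, 2); releases (3, 2, 0, 0), pool now (3, 3, 0, 2)
  task-7: need (1, 0, 0, 1) fits (3, 3, 0, 2); releases (0, 2, 1, 0), pool now (3, 5, 1, 2)
  blocked: task-0 wants (1, 6, 0, 0), pool (3, 5, 1, 2) — not enough drills
  blocked: task-2 wants (1, 6, 1, 1), pool (3, 5, 1, 2) — not enough drills
  blocked: task-3 wants (1, 2, 2, 0), pool (3, 5, 1, 2) — not enough welders
Processes that can never finish: task-0, task-2 and task-3.
(3) The exact count: 0 of the possible complete orderings are safe sequences.


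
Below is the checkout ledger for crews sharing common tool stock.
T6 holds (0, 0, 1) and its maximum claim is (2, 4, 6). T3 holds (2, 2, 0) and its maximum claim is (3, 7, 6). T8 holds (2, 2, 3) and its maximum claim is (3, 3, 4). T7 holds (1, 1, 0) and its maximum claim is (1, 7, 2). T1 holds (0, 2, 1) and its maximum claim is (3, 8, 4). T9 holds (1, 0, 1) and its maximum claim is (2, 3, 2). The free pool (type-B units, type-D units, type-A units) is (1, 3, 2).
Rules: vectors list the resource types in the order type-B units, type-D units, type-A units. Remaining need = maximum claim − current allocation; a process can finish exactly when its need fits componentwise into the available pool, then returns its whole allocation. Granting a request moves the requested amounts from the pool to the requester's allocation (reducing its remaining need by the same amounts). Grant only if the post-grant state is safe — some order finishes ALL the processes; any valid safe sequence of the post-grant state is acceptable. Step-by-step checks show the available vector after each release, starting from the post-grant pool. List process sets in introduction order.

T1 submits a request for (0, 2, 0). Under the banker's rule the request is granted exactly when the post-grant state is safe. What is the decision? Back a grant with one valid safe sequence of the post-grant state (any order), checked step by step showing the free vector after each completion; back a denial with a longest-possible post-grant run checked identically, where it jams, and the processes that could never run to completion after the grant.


DENY: after the grant no complete ordering would exist.
Key observation: once T8, T9 finish, the pool peaks at (4, 3, 6) — and every remaining process still needs more type-D units than that.
On the post-grant state, T8, T9 is a maximal run — nothing extends it. Verifying each step:
  pool = (1, 1, 2)
  T8 needs (1, 1, 1) <= (1, 1, 2) -> finishes; pool += (2, 2, 3) = (3, 3, 5)
  T9 needs (1, 3, 1) <= (3, 3, 5) -> finishes; pool += (1, 0, 1) = (4, 3, 6)
  T6 still needs (2, 4, 5) but only (4, 3, 6) is free — short on type-D units
  T3 still needs (1, 5, 6) but only (4, 3, 6) is free — short on type-D units
  T7 still needs (0, 6, 2) but only (4, 3, 6) is free — short on type-D units
  T1 still needs (3, 4, 3) but only (4, 3, 6) is free — short on type-D units
Post-grant, the permanently blocked set is T6, T3, T7 and T1.
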